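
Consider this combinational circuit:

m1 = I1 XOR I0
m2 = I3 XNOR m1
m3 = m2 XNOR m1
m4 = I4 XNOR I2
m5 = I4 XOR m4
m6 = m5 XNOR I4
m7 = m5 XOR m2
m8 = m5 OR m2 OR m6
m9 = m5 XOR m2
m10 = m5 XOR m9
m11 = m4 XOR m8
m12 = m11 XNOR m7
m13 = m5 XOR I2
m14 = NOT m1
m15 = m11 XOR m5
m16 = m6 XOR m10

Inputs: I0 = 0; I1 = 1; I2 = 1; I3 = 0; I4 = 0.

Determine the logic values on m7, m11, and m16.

m7 = 0, m11 = 1, m16 = 1

m1 = I1 XOR I0 = 1 XOR 0 = 1
m2 = I3 XNOR m1 = 0 XNOR 1 = 0
m4 = I4 XNOR I2 = 0 XNOR 1 = 0
m5 = I4 XOR m4 = 0 XOR 0 = 0
m6 = m5 XNOR I4 = 0 XNOR 0 = 1
m7 = m5 XOR m2 = 0 XOR 0 = 0
m8 = m5 OR m2 OR m6 = 0 OR 0 OR 1 = 1
m9 = m5 XOR m2 = 0 XOR 0 = 0
m10 = m5 XOR m9 = 0 XOR 0 = 0
m11 = m4 XOR m8 = 0 XOR 1 = 1
m16 = m6 XOR m10 = 1 XOR 0 = 1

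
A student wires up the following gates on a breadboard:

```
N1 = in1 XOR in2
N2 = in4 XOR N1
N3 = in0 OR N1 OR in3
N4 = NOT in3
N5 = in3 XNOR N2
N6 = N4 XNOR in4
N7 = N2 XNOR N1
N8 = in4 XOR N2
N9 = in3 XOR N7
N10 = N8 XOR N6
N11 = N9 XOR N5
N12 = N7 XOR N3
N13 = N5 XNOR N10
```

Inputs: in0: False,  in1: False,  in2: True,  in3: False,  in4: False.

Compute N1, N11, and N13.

N1 = in1 XOR in2 = False XOR True = True
N2 = in4 XOR N1 = False XOR True = True
N4 = NOT in3 = NOT False = True
N5 = in3 XNOR N2 = False XNOR True = False
N6 = N4 XNOR in4 = True XNOR False = False
N7 = N2 XNOR N1 = True XNOR True = True
N8 = in4 XOR N2 = False XOR True = True
N9 = in3 XOR N7 = False XOR True = True
N10 = N8 XOR N6 = True XOR False = True
N11 = N9 XOR N5 = True XOR False = True
N13 = N5 XNOR N10 = False XNOR True = False

N1 = True; N11 = True; N13 = False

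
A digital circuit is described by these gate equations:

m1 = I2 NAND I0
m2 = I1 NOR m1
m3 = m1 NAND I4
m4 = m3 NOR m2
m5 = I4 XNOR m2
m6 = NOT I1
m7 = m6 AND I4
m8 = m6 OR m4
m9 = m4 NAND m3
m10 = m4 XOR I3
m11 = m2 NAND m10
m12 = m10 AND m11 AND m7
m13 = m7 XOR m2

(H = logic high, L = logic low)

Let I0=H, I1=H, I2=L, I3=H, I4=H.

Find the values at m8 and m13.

m8 = H  m13 = L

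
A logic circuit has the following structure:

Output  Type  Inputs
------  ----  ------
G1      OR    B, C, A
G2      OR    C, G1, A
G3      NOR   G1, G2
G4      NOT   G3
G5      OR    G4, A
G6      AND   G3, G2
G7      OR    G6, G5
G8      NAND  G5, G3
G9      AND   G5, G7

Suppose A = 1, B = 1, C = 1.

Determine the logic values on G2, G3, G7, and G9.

G2 = 1, G3 = 0, G7 = 1, G9 = 1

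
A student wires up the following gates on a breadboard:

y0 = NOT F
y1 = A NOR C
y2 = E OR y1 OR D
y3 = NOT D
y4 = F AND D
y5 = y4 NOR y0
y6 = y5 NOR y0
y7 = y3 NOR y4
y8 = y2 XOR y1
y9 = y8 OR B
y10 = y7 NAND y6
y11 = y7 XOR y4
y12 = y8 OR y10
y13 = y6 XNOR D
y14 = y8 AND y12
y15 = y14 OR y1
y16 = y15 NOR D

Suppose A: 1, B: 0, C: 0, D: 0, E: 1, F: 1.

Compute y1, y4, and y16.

y0 = NOT F = NOT 1 = 0
y1 = A NOR C = 1 NOR 0 = 0
y2 = E OR y1 OR D = 1 OR 0 OR 0 = 1
y3 = NOT D = NOT 0 = 1
y4 = F AND D = 1 AND 0 = 0
y5 = y4 NOR y0 = 0 NOR 0 = 1
y6 = y5 NOR y0 = 1 NOR 0 = 0
y7 = y3 NOR y4 = 1 NOR 0 = 0
y8 = y2 XOR y1 = 1 XOR 0 = 1
y10 = y7 NAND y6 = 0 NAND 0 = 1
y12 = y8 OR y10 = 1 OR 1 = 1
y14 = y8 AND y12 = 1 AND 1 = 1
y15 = y14 OR y1 = 1 OR 0 = 1
y16 = y15 NOR D = 1 NOR 0 = 0

y1 = 0  y4 = 0  y16 = 0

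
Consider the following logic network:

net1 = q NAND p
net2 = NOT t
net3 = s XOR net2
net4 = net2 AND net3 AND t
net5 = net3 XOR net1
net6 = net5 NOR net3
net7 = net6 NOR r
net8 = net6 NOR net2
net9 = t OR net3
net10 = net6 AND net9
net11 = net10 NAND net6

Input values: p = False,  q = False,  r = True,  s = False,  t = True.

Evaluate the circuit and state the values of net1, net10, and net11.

net1 = q NAND p = False NAND False = True
net2 = NOT t = NOT True = False
net3 = s XOR net2 = False XOR False = False
net5 = net3 XOR net1 = False XOR True = True
net6 = net5 NOR net3 = True NOR False = False
net9 = t OR net3 = True OR False = True
net10 = net6 AND net9 = False AND True = False
net11 = net10 NAND net6 = False NAND False = True

net1 = True, net10 = False, net11 = True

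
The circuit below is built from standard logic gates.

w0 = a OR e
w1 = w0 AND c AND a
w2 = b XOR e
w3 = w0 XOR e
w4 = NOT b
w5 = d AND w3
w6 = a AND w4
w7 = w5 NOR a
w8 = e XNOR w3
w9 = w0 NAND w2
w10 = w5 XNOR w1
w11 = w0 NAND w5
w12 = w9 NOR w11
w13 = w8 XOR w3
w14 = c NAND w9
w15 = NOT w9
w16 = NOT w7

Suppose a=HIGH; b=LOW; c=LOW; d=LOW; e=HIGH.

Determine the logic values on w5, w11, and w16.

w5 = LOW; w11 = HIGH; w16 = HIGH

w0 = a OR e = HIGH OR HIGH = HIGH
w3 = w0 XOR e = HIGH XOR HIGH = LOW
w5 = d AND w3 = LOW AND LOW = LOW
w7 = w5 NOR a = LOW NOR HIGH = LOW
w11 = w0 NAND w5 = HIGH NAND LOW = HIGH
w16 = NOT w7 = NOT LOW = HIGH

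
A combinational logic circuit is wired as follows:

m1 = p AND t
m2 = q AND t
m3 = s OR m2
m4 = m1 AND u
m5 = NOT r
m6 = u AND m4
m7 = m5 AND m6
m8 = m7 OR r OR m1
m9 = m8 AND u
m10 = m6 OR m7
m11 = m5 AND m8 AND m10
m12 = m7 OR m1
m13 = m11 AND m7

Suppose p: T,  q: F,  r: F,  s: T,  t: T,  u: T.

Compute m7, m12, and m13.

m1 = p AND t = T AND T = T
m4 = m1 AND u = T AND T = T
m5 = NOT r = NOT F = T
m6 = u AND m4 = T AND T = T
m7 = m5 AND m6 = T AND T = T
m8 = m7 OR r OR m1 = T OR F OR T = T
m10 = m6 OR m7 = T OR T = T
m11 = m5 AND m8 AND m10 = T AND T AND T = T
m12 = m7 OR m1 = T OR T = T
m13 = m11 AND m7 = T AND T = T

m7 = T, m12 = T, m13 = T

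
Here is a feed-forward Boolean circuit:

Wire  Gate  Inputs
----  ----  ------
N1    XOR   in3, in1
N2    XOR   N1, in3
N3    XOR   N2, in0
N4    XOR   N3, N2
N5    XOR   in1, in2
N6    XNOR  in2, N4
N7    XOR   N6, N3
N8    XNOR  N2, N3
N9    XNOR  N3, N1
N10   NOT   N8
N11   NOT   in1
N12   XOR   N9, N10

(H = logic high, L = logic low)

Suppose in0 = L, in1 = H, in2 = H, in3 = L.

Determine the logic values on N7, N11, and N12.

N1 = in3 XOR in1 = L XOR H = H
N2 = N1 XOR in3 = H XOR L = H
N3 = N2 XOR in0 = H XOR L = H
N4 = N3 XOR N2 = H XOR H = L
N6 = in2 XNOR N4 = H XNOR L = L
N7 = N6 XOR N3 = L XOR H = H
N8 = N2 XNOR N3 = H XNOR H = H
N9 = N3 XNOR N1 = H XNOR H = H
N10 = NOT N8 = NOT H = L
N11 = NOT in1 = NOT H = L
N12 = N9 XOR N10 = H XOR L = H

N7 = H  N11 = L  N12 = H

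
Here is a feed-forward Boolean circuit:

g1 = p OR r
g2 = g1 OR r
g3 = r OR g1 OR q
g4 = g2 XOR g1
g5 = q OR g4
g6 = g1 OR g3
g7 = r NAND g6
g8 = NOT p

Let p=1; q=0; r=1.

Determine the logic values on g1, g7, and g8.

g1 = p OR r = 1 OR 1 = 1
g3 = r OR g1 OR q = 1 OR 1 OR 0 = 1
g6 = g1 OR g3 = 1 OR 1 = 1
g7 = r NAND g6 = 1 NAND 1 = 0
g8 = NOT p = NOT 1 = 0

g1 = 1, g7 = 0, g8 = 0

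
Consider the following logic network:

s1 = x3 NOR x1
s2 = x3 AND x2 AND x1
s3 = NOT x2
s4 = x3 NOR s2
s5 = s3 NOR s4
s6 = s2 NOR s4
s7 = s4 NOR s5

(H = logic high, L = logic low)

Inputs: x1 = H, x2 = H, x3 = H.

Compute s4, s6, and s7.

s4 = L, s6 = L, s7 = L

s2 = x3 AND x2 AND x1 = H AND H AND H = H
s3 = NOT x2 = NOT H = L
s4 = x3 NOR s2 = H NOR H = L
s5 = s3 NOR s4 = L NOR L = H
s6 = s2 NOR s4 = H NOR L = L
s7 = s4 NOR s5 = L NOR H = L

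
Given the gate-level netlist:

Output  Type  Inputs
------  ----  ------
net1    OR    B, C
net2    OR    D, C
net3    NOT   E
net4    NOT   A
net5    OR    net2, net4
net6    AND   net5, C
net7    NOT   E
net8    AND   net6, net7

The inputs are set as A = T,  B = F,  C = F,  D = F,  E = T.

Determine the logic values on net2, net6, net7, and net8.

net2 = D OR C = F OR F = F
net4 = NOT A = NOT T = F
net5 = net2 OR net4 = F OR F = F
net6 = net5 AND C = F AND F = F
net7 = NOT E = NOT T = F
net8 = net6 AND net7 = F AND F = F

net2 = F, net6 = F, net7 = F, net8 = F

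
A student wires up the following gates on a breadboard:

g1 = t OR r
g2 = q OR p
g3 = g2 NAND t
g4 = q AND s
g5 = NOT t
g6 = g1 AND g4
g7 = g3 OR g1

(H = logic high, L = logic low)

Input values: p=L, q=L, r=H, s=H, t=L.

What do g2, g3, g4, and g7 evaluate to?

g2 = L, g3 = H, g4 = L, g7 = H

g1 = t OR r = L OR H = H
g2 = q OR p = L OR L = L
g3 = g2 NAND t = L NAND L = H
g4 = q AND s = L AND H = L
g7 = g3 OR g1 = H OR H = H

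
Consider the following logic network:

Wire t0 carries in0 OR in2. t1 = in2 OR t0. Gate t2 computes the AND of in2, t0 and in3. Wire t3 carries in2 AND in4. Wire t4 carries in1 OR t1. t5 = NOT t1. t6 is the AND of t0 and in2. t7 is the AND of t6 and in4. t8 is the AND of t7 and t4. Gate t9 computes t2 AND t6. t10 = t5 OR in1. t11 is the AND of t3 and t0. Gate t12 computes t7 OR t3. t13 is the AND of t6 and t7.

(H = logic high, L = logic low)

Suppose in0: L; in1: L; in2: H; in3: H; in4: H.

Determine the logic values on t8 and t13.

t8 = H, t13 = H

t0 = in0 OR in2 = L OR H = H
t1 = in2 OR t0 = H OR H = H
t4 = in1 OR t1 = L OR H = H
t6 = t0 AND in2 = H AND H = H
t7 = t6 AND in4 = H AND H = H
t8 = t7 AND t4 = H AND H = H
t13 = t6 AND t7 = H AND H = H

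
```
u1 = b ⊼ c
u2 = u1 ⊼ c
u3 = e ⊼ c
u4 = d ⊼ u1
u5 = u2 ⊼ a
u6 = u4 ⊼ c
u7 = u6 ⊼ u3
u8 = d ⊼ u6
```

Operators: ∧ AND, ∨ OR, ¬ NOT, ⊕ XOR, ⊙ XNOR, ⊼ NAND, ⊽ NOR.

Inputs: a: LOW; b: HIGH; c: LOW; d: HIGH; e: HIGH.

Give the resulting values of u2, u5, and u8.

u2 = HIGH; u5 = HIGH; u8 = LOW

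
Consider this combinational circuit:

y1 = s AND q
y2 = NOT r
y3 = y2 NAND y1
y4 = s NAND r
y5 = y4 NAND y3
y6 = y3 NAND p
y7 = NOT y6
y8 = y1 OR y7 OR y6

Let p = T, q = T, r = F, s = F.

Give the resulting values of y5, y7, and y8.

y1 = s AND q = F AND T = F
y2 = NOT r = NOT F = T
y3 = y2 NAND y1 = T NAND F = T
y4 = s NAND r = F NAND F = T
y5 = y4 NAND y3 = T NAND T = F
y6 = y3 NAND p = T NAND T = F
y7 = NOT y6 = NOT F = T
y8 = y1 OR y7 OR y6 = F OR T OR F = T

y5 = F, y7 = T, y8 = T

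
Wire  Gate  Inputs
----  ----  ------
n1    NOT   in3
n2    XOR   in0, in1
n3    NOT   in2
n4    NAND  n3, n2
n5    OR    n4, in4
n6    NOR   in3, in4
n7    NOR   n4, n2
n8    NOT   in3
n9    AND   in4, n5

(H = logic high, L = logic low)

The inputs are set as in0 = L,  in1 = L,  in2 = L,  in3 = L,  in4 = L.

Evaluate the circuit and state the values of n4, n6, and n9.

n4 = H; n6 = H; n9 = L

n2 = in0 XOR in1 = L XOR L = L
n3 = NOT in2 = NOT L = H
n4 = n3 NAND n2 = H NAND L = H
n5 = n4 OR in4 = H OR L = H
n6 = in3 NOR in4 = L NOR L = H
n9 = in4 AND n5 = L AND H = L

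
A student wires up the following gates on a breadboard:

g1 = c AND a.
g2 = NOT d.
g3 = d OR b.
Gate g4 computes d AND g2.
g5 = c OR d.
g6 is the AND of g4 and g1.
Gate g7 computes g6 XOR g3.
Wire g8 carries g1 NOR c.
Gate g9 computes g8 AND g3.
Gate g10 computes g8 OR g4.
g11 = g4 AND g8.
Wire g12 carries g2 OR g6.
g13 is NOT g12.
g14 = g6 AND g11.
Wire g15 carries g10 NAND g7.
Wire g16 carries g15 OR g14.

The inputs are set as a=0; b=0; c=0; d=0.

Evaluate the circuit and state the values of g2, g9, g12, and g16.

g2 = 1; g9 = 0; g12 = 1; g16 = 1

g1 = c AND a = 0 AND 0 = 0
g2 = NOT d = NOT 0 = 1
g3 = d OR b = 0 OR 0 = 0
g4 = d AND g2 = 0 AND 1 = 0
g6 = g4 AND g1 = 0 AND 0 = 0
g7 = g6 XOR g3 = 0 XOR 0 = 0
g8 = g1 NOR c = 0 NOR 0 = 1
g9 = g8 AND g3 = 1 AND 0 = 0
g10 = g8 OR g4 = 1 OR 0 = 1
g11 = g4 AND g8 = 0 AND 1 = 0
g12 = g2 OR g6 = 1 OR 0 = 1
g14 = g6 AND g11 = 0 AND 0 = 0
g15 = g10 NAND g7 = 1 NAND 0 = 1
g16 = g15 OR g14 = 1 OR 0 = 1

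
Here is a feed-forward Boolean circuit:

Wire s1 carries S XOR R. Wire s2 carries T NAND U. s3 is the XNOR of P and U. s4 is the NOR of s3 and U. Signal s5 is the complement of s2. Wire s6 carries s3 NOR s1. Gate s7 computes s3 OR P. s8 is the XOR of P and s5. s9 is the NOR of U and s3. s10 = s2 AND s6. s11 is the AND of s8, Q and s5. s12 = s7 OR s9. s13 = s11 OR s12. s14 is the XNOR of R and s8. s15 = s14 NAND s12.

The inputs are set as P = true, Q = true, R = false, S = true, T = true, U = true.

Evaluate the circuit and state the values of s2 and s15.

s2 = false, s15 = false

s2 = T NAND U = true NAND true = false
s3 = P XNOR U = true XNOR true = true
s5 = NOT s2 = NOT false = true
s7 = s3 OR P = true OR true = true
s8 = P XOR s5 = true XOR true = false
s9 = U NOR s3 = true NOR true = false
s12 = s7 OR s9 = true OR false = true
s14 = R XNOR s8 = false XNOR false = true
s15 = s14 NAND s12 = true NAND true = false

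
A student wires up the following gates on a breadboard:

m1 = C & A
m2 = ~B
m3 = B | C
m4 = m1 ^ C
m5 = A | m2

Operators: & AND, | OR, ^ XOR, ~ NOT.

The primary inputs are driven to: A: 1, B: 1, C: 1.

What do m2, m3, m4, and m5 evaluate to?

m1 = C AND A = 1 AND 1 = 1
m2 = NOT B = NOT 1 = 0
m3 = B OR C = 1 OR 1 = 1
m4 = m1 XOR C = 1 XOR 1 = 0
m5 = A OR m2 = 1 OR 0 = 1

m2 = 0, m3 = 1, m4 = 0, m5 = 1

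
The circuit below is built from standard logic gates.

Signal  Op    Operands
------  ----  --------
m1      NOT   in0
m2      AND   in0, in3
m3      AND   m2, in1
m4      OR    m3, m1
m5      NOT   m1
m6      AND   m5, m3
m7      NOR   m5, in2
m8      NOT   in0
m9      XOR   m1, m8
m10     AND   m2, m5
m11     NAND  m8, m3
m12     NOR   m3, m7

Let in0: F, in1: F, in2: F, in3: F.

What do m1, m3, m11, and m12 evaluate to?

m1 = NOT in0 = NOT F = T
m2 = in0 AND in3 = F AND F = F
m3 = m2 AND in1 = F AND F = F
m5 = NOT m1 = NOT T = F
m7 = m5 NOR in2 = F NOR F = T
m8 = NOT in0 = NOT F = T
m11 = m8 NAND m3 = T NAND F = T
m12 = m3 NOR m7 = F NOR T = F

m1 = T  m3 = F  m11 = T  m12 = F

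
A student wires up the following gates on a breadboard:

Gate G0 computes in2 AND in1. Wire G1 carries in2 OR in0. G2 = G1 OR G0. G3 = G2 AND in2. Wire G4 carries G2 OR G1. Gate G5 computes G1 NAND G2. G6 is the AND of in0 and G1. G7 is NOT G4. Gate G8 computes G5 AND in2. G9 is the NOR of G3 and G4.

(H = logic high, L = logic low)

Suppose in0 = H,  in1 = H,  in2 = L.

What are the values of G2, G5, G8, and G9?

G0 = in2 AND in1 = L AND H = L
G1 = in2 OR in0 = L OR H = H
G2 = G1 OR G0 = H OR L = H
G3 = G2 AND in2 = H AND L = L
G4 = G2 OR G1 = H OR H = H
G5 = G1 NAND G2 = H NAND H = L
G8 = G5 AND in2 = L AND L = L
G9 = G3 NOR G4 = L NOR H = L

G2 = H  G5 = L  G8 = L  G9 = L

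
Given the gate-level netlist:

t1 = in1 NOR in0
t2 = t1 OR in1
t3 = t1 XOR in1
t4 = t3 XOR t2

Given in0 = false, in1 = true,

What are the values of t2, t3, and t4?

t2 = true, t3 = true, t4 = false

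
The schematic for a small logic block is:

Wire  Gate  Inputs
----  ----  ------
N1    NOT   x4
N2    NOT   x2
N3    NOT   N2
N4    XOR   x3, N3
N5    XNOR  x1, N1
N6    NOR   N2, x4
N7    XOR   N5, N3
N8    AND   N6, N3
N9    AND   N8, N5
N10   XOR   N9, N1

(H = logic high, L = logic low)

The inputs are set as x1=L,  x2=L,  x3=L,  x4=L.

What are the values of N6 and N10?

N1 = NOT x4 = NOT L = H
N2 = NOT x2 = NOT L = H
N3 = NOT N2 = NOT H = L
N5 = x1 XNOR N1 = L XNOR H = L
N6 = N2 NOR x4 = H NOR L = L
N8 = N6 AND N3 = L AND L = L
N9 = N8 AND N5 = L AND L = L
N10 = N9 XOR N1 = L XOR H = H

N6 = L  N10 = H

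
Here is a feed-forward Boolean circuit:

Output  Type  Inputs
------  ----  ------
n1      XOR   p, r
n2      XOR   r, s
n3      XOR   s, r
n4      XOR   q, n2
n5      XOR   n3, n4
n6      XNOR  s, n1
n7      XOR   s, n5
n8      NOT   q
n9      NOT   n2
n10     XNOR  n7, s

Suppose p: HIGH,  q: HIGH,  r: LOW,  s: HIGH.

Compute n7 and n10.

n7 = LOW; n10 = LOW

n2 = r XOR s = LOW XOR HIGH = HIGH
n3 = s XOR r = HIGH XOR LOW = HIGH
n4 = q XOR n2 = HIGH XOR HIGH = LOW
n5 = n3 XOR n4 = HIGH XOR LOW = HIGH
n7 = s XOR n5 = HIGH XOR HIGH = LOW
n10 = n7 XNOR s = LOW XNOR HIGH = LOW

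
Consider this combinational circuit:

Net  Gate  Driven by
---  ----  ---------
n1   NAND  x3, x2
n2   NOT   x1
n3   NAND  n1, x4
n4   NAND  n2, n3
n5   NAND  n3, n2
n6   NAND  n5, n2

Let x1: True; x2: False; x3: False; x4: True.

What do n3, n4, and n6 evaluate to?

n3 = False, n4 = True, n6 = True

n1 = x3 NAND x2 = False NAND False = True
n2 = NOT x1 = NOT True = False
n3 = n1 NAND x4 = True NAND True = False
n4 = n2 NAND n3 = False NAND False = True
n5 = n3 NAND n2 = False NAND False = True
n6 = n5 NAND n2 = True NAND False = True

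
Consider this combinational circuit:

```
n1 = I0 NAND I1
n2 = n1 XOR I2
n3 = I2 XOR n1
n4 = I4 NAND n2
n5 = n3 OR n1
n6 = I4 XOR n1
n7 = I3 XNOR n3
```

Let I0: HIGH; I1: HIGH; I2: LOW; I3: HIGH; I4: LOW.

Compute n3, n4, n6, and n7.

n3 = LOW; n4 = HIGH; n6 = LOW; n7 = LOW

n1 = I0 NAND I1 = HIGH NAND HIGH = LOW
n2 = n1 XOR I2 = LOW XOR LOW = LOW
n3 = I2 XOR n1 = LOW XOR LOW = LOW
n4 = I4 NAND n2 = LOW NAND LOW = HIGH
n6 = I4 XOR n1 = LOW XOR LOW = LOW
n7 = I3 XNOR n3 = HIGH XNOR LOW = LOW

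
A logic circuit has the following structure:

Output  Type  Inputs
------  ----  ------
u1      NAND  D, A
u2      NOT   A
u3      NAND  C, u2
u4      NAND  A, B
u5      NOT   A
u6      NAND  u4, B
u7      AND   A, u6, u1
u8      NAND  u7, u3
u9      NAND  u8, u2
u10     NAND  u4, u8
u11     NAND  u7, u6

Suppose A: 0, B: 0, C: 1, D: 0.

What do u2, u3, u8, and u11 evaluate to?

u1 = D NAND A = 0 NAND 0 = 1
u2 = NOT A = NOT 0 = 1
u3 = C NAND u2 = 1 NAND 1 = 0
u4 = A NAND B = 0 NAND 0 = 1
u6 = u4 NAND B = 1 NAND 0 = 1
u7 = A AND u6 AND u1 = 0 AND 1 AND 1 = 0
u8 = u7 NAND u3 = 0 NAND 0 = 1
u11 = u7 NAND u6 = 0 NAND 1 = 1

u2 = 1; u3 = 0; u8 = 1; u11 = 1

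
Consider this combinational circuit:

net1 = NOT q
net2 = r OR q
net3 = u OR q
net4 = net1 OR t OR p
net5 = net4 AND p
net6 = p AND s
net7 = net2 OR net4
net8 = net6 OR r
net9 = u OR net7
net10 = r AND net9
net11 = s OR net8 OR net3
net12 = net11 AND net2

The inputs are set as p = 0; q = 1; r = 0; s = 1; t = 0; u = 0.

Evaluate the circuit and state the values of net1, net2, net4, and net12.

net1 = 0, net2 = 1, net4 = 0, net12 = 1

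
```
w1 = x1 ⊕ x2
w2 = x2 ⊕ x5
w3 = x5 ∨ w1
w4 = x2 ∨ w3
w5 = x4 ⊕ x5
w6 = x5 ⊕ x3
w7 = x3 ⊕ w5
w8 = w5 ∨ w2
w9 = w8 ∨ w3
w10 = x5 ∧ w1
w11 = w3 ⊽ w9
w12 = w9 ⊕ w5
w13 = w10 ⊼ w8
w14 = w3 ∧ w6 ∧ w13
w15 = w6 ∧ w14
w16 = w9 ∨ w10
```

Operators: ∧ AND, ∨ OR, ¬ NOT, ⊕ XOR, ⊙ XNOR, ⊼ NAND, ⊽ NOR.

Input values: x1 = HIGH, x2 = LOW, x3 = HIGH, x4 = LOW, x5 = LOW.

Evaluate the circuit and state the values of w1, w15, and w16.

w1 = HIGH  w15 = HIGH  w16 = HIGH

w1 = x1 XOR x2 = HIGH XOR LOW = HIGH
w2 = x2 XOR x5 = LOW XOR LOW = LOW
w3 = x5 OR w1 = LOW OR HIGH = HIGH
w5 = x4 XOR x5 = LOW XOR LOW = LOW
w6 = x5 XOR x3 = LOW XOR HIGH = HIGH
w8 = w5 OR w2 = LOW OR LOW = LOW
w9 = w8 OR w3 = LOW OR HIGH = HIGH
w10 = x5 AND w1 = LOW AND HIGH = LOW
w13 = w10 NAND w8 = LOW NAND LOW = HIGH
w14 = w3 AND w6 AND w13 = HIGH AND HIGH AND HIGH = HIGH
w15 = w6 AND w14 = HIGH AND HIGH = HIGH
w16 = w9 OR w10 = HIGH OR LOW = HIGH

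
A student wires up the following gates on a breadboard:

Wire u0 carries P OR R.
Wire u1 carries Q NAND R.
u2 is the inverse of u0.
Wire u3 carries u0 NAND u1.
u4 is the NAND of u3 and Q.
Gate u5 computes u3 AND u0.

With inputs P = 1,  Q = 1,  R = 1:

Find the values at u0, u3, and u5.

u0 = 1  u3 = 1  u5 = 1

u0 = P OR R = 1 OR 1 = 1
u1 = Q NAND R = 1 NAND 1 = 0
u3 = u0 NAND u1 = 1 NAND 0 = 1
u5 = u3 AND u0 = 1 AND 1 = 1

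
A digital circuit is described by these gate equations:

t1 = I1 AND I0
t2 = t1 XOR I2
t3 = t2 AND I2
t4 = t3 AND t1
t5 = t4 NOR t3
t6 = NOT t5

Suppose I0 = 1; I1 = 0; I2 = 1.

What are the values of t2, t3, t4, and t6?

t1 = I1 AND I0 = 0 AND 1 = 0
t2 = t1 XOR I2 = 0 XOR 1 = 1
t3 = t2 AND I2 = 1 AND 1 = 1
t4 = t3 AND t1 = 1 AND 0 = 0
t5 = t4 NOR t3 = 0 NOR 1 = 0
t6 = NOT t5 = NOT 0 = 1

t2 = 1  t3 = 1  t4 = 0  t6 = 1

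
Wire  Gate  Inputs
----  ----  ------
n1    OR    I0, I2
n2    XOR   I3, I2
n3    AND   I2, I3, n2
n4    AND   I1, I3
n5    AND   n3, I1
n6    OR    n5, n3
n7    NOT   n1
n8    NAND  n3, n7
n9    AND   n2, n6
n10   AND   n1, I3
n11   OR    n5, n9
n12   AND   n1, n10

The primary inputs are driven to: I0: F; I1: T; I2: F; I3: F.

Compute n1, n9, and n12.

n1 = F, n9 = F, n12 = F

n1 = I0 OR I2 = F OR F = F
n2 = I3 XOR I2 = F XOR F = F
n3 = I2 AND I3 AND n2 = F AND F AND F = F
n5 = n3 AND I1 = F AND T = F
n6 = n5 OR n3 = F OR F = F
n9 = n2 AND n6 = F AND F = F
n10 = n1 AND I3 = F AND F = F
n12 = n1 AND n10 = F AND F = F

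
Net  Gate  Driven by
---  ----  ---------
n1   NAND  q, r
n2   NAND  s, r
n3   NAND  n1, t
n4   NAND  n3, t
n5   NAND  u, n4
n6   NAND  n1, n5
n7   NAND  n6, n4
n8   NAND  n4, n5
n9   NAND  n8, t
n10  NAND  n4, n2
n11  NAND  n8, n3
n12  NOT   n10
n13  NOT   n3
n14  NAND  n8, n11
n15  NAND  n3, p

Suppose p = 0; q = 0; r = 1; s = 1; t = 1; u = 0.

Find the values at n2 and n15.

n2 = 0; n15 = 1

n1 = q NAND r = 0 NAND 1 = 1
n2 = s NAND r = 1 NAND 1 = 0
n3 = n1 NAND t = 1 NAND 1 = 0
n15 = n3 NAND p = 0 NAND 0 = 1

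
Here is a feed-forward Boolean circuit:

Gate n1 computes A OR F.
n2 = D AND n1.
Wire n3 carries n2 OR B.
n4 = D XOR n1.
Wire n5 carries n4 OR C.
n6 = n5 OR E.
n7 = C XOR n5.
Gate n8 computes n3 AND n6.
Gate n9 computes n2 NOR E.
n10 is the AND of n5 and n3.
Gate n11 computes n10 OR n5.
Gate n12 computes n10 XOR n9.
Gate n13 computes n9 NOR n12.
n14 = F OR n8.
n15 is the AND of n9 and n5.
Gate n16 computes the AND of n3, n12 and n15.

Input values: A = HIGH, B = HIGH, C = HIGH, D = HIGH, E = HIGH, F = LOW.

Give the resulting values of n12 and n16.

n1 = A OR F = HIGH OR LOW = HIGH
n2 = D AND n1 = HIGH AND HIGH = HIGH
n3 = n2 OR B = HIGH OR HIGH = HIGH
n4 = D XOR n1 = HIGH XOR HIGH = LOW
n5 = n4 OR C = LOW OR HIGH = HIGH
n9 = n2 NOR E = HIGH NOR HIGH = LOW
n10 = n5 AND n3 = HIGH AND HIGH = HIGH
n12 = n10 XOR n9 = HIGH XOR LOW = HIGH
n15 = n9 AND n5 = LOW AND HIGH = LOW
n16 = n3 AND n12 AND n15 = HIGH AND HIGH AND LOW = LOW

n12 = HIGH, n16 = LOW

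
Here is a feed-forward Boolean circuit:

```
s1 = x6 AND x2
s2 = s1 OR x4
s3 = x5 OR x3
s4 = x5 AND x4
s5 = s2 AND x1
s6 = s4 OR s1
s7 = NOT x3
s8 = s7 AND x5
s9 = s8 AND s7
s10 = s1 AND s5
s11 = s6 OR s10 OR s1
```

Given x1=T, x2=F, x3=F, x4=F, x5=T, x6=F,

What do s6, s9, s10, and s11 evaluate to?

s6 = F, s9 = T, s10 = F, s11 = F

s1 = x6 AND x2 = F AND F = F
s2 = s1 OR x4 = F OR F = F
s4 = x5 AND x4 = T AND F = F
s5 = s2 AND x1 = F AND T = F
s6 = s4 OR s1 = F OR F = F
s7 = NOT x3 = NOT F = T
s8 = s7 AND x5 = T AND T = T
s9 = s8 AND s7 = T AND T = T
s10 = s1 AND s5 = F AND F = F
s11 = s6 OR s10 OR s1 = F OR F OR F = F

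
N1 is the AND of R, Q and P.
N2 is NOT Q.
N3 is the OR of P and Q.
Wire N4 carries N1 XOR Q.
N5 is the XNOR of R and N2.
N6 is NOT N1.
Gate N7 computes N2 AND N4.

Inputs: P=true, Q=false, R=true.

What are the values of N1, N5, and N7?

N1 = false, N5 = true, N7 = false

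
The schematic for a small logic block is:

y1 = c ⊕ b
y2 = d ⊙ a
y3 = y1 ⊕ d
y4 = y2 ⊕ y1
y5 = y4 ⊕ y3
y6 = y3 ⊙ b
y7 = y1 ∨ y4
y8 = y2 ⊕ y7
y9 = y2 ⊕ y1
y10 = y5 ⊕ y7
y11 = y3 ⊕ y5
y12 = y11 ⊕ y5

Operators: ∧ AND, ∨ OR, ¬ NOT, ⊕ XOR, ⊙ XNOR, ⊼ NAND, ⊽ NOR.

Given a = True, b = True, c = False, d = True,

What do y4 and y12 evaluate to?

y4 = False  y12 = False

y1 = c XOR b = False XOR True = True
y2 = d XNOR a = True XNOR True = True
y3 = y1 XOR d = True XOR True = False
y4 = y2 XOR y1 = True XOR True = False
y5 = y4 XOR y3 = False XOR False = False
y11 = y3 XOR y5 = False XOR False = False
y12 = y11 XOR y5 = False XOR False = False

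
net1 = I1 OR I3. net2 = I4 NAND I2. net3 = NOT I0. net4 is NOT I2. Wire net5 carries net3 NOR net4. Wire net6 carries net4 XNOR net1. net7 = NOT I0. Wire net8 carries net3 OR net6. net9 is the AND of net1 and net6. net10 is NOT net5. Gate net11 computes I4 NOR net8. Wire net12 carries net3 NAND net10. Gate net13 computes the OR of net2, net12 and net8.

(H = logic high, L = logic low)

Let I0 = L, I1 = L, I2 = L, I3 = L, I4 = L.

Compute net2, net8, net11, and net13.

net1 = I1 OR I3 = L OR L = L
net2 = I4 NAND I2 = L NAND L = H
net3 = NOT I0 = NOT L = H
net4 = NOT I2 = NOT L = H
net5 = net3 NOR net4 = H NOR H = L
net6 = net4 XNOR net1 = H XNOR L = L
net8 = net3 OR net6 = H OR L = H
net10 = NOT net5 = NOT L = H
net11 = I4 NOR net8 = L NOR H = L
net12 = net3 NAND net10 = H NAND H = L
net13 = net2 OR net12 OR net8 = H OR L OR H = H

net2 = H; net8 = H; net11 = L; net13 = H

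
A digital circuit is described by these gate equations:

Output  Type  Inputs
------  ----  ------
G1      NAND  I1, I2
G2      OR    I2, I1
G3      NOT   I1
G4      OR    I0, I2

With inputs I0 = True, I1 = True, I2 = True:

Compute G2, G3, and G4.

G2 = I2 OR I1 = True OR True = True
G3 = NOT I1 = NOT True = False
G4 = I0 OR I2 = True OR True = True

G2 = True, G3 = False, G4 = True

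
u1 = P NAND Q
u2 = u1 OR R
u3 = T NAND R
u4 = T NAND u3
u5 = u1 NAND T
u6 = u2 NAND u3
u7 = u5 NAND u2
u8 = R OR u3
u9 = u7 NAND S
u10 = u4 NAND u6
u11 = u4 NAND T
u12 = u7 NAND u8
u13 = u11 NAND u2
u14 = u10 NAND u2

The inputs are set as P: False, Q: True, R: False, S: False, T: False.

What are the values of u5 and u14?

u5 = True, u14 = False

u1 = P NAND Q = False NAND True = True
u2 = u1 OR R = True OR False = True
u3 = T NAND R = False NAND False = True
u4 = T NAND u3 = False NAND True = True
u5 = u1 NAND T = True NAND False = True
u6 = u2 NAND u3 = True NAND True = False
u10 = u4 NAND u6 = True NAND False = True
u14 = u10 NAND u2 = True NAND True = False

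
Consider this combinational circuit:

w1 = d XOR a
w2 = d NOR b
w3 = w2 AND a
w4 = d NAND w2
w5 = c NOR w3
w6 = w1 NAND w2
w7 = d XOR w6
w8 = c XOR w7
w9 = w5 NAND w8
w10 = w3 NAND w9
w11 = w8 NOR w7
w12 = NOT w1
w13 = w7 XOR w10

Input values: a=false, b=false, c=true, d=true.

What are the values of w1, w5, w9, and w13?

w1 = true, w5 = false, w9 = true, w13 = true

w1 = d XOR a = true XOR false = true
w2 = d NOR b = true NOR false = false
w3 = w2 AND a = false AND false = false
w5 = c NOR w3 = true NOR false = false
w6 = w1 NAND w2 = true NAND false = true
w7 = d XOR w6 = true XOR true = false
w8 = c XOR w7 = true XOR false = true
w9 = w5 NAND w8 = false NAND true = true
w10 = w3 NAND w9 = false NAND true = true
w13 = w7 XOR w10 = false XOR true = true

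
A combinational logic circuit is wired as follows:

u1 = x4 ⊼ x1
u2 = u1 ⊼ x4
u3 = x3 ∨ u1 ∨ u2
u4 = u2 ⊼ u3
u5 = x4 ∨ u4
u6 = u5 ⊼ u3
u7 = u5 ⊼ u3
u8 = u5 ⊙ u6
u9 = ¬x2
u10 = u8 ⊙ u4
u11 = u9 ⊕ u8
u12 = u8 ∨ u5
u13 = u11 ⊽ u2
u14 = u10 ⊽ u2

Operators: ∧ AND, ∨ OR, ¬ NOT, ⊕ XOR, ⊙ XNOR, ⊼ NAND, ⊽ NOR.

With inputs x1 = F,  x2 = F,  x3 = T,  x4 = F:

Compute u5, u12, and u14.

u5 = F, u12 = F, u14 = F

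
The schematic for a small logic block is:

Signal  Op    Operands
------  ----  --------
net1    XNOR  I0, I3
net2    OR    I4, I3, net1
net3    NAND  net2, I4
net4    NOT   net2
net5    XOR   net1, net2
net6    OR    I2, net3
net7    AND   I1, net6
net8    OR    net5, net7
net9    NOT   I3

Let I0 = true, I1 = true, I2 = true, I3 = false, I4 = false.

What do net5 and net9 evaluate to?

net5 = false; net9 = true

net1 = I0 XNOR I3 = true XNOR false = false
net2 = I4 OR I3 OR net1 = false OR false OR false = false
net5 = net1 XOR net2 = false XOR false = false
net9 = NOT I3 = NOT false = true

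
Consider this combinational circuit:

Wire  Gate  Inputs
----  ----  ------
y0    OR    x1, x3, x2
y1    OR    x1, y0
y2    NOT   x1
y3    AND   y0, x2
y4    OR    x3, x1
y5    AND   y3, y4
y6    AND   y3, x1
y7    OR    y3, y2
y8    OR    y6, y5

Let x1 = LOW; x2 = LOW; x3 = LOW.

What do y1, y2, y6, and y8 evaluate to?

y0 = x1 OR x3 OR x2 = LOW OR LOW OR LOW = LOW
y1 = x1 OR y0 = LOW OR LOW = LOW
y2 = NOT x1 = NOT LOW = HIGH
y3 = y0 AND x2 = LOW AND LOW = LOW
y4 = x3 OR x1 = LOW OR LOW = LOW
y5 = y3 AND y4 = LOW AND LOW = LOW
y6 = y3 AND x1 = LOW AND LOW = LOW
y8 = y6 OR y5 = LOW OR LOW = LOW

y1 = LOW  y2 = HIGH  y6 = LOW  y8 = LOW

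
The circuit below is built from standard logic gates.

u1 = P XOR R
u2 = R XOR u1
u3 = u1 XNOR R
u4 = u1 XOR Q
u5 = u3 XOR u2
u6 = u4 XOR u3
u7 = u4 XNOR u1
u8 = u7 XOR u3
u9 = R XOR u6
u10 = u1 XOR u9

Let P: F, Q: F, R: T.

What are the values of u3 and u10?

u1 = P XOR R = F XOR T = T
u3 = u1 XNOR R = T XNOR T = T
u4 = u1 XOR Q = T XOR F = T
u6 = u4 XOR u3 = T XOR T = F
u9 = R XOR u6 = T XOR F = T
u10 = u1 XOR u9 = T XOR T = F

u3 = T, u10 = F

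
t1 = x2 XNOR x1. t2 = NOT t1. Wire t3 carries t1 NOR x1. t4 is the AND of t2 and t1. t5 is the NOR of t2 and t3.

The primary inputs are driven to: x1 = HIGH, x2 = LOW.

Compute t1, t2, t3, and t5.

t1 = LOW; t2 = HIGH; t3 = LOW; t5 = LOW

t1 = x2 XNOR x1 = LOW XNOR HIGH = LOW
t2 = NOT t1 = NOT LOW = HIGH
t3 = t1 NOR x1 = LOW NOR HIGH = LOW
t5 = t2 NOR t3 = HIGH NOR LOW = LOW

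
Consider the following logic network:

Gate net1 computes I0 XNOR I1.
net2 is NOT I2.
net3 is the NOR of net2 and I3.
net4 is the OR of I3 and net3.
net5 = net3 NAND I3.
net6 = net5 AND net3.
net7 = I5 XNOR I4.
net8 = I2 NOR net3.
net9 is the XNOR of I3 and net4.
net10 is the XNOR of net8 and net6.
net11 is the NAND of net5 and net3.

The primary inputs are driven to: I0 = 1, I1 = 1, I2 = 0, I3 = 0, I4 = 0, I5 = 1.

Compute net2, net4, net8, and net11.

net2 = 1  net4 = 0  net8 = 1  net11 = 1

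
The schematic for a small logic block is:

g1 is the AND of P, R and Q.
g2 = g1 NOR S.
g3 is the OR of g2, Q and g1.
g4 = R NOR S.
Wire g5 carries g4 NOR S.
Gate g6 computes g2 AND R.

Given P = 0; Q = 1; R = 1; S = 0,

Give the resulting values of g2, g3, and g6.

g1 = P AND R AND Q = 0 AND 1 AND 1 = 0
g2 = g1 NOR S = 0 NOR 0 = 1
g3 = g2 OR Q OR g1 = 1 OR 1 OR 0 = 1
g6 = g2 AND R = 1 AND 1 = 1

g2 = 1  g3 = 1  g6 = 1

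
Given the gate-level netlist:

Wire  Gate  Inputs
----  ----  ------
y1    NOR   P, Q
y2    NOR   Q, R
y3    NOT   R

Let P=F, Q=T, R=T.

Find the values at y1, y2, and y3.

y1 = P NOR Q = F NOR T = F
y2 = Q NOR R = T NOR T = F
y3 = NOT R = NOT T = F

y1 = F  y2 = F  y3 = F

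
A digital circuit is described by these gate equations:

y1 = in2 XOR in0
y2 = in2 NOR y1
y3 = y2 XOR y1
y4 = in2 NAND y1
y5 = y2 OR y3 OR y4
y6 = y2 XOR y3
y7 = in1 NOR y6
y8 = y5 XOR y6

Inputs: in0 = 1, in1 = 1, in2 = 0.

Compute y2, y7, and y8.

y2 = 0; y7 = 0; y8 = 0

y1 = in2 XOR in0 = 0 XOR 1 = 1
y2 = in2 NOR y1 = 0 NOR 1 = 0
y3 = y2 XOR y1 = 0 XOR 1 = 1
y4 = in2 NAND y1 = 0 NAND 1 = 1
y5 = y2 OR y3 OR y4 = 0 OR 1 OR 1 = 1
y6 = y2 XOR y3 = 0 XOR 1 = 1
y7 = in1 NOR y6 = 1 NOR 1 = 0
y8 = y5 XOR y6 = 1 XOR 1 = 0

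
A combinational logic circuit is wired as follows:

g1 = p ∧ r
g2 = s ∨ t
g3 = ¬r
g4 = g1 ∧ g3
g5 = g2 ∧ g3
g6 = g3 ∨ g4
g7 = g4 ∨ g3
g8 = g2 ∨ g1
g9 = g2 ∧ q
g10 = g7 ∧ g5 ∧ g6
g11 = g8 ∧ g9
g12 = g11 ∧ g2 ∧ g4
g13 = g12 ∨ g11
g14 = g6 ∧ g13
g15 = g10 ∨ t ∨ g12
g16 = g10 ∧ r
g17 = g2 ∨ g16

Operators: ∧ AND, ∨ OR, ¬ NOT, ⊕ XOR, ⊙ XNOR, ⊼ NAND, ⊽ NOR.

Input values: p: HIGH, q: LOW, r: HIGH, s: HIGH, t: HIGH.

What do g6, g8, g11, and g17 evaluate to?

g1 = p AND r = HIGH AND HIGH = HIGH
g2 = s OR t = HIGH OR HIGH = HIGH
g3 = NOT r = NOT HIGH = LOW
g4 = g1 AND g3 = HIGH AND LOW = LOW
g5 = g2 AND g3 = HIGH AND LOW = LOW
g6 = g3 OR g4 = LOW OR LOW = LOW
g7 = g4 OR g3 = LOW OR LOW = LOW
g8 = g2 OR g1 = HIGH OR HIGH = HIGH
g9 = g2 AND q = HIGH AND LOW = LOW
g10 = g7 AND g5 AND g6 = LOW AND LOW AND LOW = LOW
g11 = g8 AND g9 = HIGH AND LOW = LOW
g16 = g10 AND r = LOW AND HIGH = LOW
g17 = g2 OR g16 = HIGH OR LOW = HIGH

g6 = LOW, g8 = HIGH, g11 = LOW, g17 = HIGH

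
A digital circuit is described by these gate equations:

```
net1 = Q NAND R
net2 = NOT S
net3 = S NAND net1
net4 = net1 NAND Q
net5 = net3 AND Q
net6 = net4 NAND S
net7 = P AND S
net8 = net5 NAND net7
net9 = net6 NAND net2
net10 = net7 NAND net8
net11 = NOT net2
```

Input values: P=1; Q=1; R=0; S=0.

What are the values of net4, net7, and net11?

net4 = 0, net7 = 0, net11 = 0

net1 = Q NAND R = 1 NAND 0 = 1
net2 = NOT S = NOT 0 = 1
net4 = net1 NAND Q = 1 NAND 1 = 0
net7 = P AND S = 1 AND 0 = 0
net11 = NOT net2 = NOT 1 = 0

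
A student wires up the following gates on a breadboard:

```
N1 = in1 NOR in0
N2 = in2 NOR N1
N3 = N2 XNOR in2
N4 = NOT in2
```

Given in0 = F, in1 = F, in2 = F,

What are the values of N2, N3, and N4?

N2 = F, N3 = T, N4 = T

N1 = in1 NOR in0 = F NOR F = T
N2 = in2 NOR N1 = F NOR T = F
N3 = N2 XNOR in2 = F XNOR F = T
N4 = NOT in2 = NOT F = T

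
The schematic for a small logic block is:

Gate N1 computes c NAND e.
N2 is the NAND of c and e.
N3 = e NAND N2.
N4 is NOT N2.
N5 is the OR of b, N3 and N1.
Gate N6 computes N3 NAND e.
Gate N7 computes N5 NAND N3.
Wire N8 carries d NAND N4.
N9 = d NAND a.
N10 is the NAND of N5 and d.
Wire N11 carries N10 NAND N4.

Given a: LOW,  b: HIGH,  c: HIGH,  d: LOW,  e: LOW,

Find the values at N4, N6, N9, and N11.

N4 = LOW, N6 = HIGH, N9 = HIGH, N11 = HIGH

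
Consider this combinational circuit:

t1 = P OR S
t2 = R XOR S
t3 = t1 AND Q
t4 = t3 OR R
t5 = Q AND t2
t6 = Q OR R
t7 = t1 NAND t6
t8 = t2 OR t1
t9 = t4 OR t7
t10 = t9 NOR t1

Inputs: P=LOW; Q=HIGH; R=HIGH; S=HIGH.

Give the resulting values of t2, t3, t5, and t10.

t1 = P OR S = LOW OR HIGH = HIGH
t2 = R XOR S = HIGH XOR HIGH = LOW
t3 = t1 AND Q = HIGH AND HIGH = HIGH
t4 = t3 OR R = HIGH OR HIGH = HIGH
t5 = Q AND t2 = HIGH AND LOW = LOW
t6 = Q OR R = HIGH OR HIGH = HIGH
t7 = t1 NAND t6 = HIGH NAND HIGH = LOW
t9 = t4 OR t7 = HIGH OR LOW = HIGH
t10 = t9 NOR t1 = HIGH NOR HIGH = LOW

t2 = LOW, t3 = HIGH, t5 = LOW, t10 = LOW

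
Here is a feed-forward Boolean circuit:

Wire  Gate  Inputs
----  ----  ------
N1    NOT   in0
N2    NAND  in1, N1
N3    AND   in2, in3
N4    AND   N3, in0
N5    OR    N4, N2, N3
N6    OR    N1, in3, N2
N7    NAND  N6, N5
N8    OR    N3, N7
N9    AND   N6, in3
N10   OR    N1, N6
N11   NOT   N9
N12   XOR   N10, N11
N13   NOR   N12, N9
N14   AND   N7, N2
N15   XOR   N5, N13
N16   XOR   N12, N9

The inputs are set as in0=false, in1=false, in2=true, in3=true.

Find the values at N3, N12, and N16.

N3 = true, N12 = true, N16 = false

N1 = NOT in0 = NOT false = true
N2 = in1 NAND N1 = false NAND true = true
N3 = in2 AND in3 = true AND true = true
N6 = N1 OR in3 OR N2 = true OR true OR true = true
N9 = N6 AND in3 = true AND true = true
N10 = N1 OR N6 = true OR true = true
N11 = NOT N9 = NOT true = false
N12 = N10 XOR N11 = true XOR false = true
N16 = N12 XOR N9 = true XOR true = false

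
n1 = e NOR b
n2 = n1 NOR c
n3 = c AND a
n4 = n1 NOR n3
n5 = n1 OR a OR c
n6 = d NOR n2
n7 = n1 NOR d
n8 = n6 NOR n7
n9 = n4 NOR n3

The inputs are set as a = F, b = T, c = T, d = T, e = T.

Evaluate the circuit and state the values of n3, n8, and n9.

n1 = e NOR b = T NOR T = F
n2 = n1 NOR c = F NOR T = F
n3 = c AND a = T AND F = F
n4 = n1 NOR n3 = F NOR F = T
n6 = d NOR n2 = T NOR F = F
n7 = n1 NOR d = F NOR T = F
n8 = n6 NOR n7 = F NOR F = T
n9 = n4 NOR n3 = T NOR F = F

n3 = F  n8 = T  n9 = F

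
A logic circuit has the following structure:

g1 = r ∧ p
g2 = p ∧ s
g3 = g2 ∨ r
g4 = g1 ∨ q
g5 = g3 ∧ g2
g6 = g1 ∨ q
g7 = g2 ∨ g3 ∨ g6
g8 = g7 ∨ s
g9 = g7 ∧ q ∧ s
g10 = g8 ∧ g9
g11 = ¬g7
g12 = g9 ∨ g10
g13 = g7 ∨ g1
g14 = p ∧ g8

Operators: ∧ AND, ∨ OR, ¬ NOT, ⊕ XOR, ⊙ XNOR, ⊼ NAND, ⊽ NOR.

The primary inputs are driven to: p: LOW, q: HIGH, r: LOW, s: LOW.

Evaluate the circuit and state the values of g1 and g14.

g1 = r AND p = LOW AND LOW = LOW
g2 = p AND s = LOW AND LOW = LOW
g3 = g2 OR r = LOW OR LOW = LOW
g6 = g1 OR q = LOW OR HIGH = HIGH
g7 = g2 OR g3 OR g6 = LOW OR LOW OR HIGH = HIGH
g8 = g7 OR s = HIGH OR LOW = HIGH
g14 = p AND g8 = LOW AND HIGH = LOW

g1 = LOW, g14 = LOW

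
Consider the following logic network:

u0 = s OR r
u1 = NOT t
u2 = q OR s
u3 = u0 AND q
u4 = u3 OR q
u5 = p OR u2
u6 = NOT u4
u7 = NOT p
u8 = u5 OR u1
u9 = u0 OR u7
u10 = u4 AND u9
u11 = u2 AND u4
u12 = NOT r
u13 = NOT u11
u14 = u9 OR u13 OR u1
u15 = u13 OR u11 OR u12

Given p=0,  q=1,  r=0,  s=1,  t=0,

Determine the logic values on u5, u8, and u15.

u5 = 1, u8 = 1, u15 = 1

u0 = s OR r = 1 OR 0 = 1
u1 = NOT t = NOT 0 = 1
u2 = q OR s = 1 OR 1 = 1
u3 = u0 AND q = 1 AND 1 = 1
u4 = u3 OR q = 1 OR 1 = 1
u5 = p OR u2 = 0 OR 1 = 1
u8 = u5 OR u1 = 1 OR 1 = 1
u11 = u2 AND u4 = 1 AND 1 = 1
u12 = NOT r = NOT 0 = 1
u13 = NOT u11 = NOT 1 = 0
u15 = u13 OR u11 OR u12 = 0 OR 1 OR 1 = 1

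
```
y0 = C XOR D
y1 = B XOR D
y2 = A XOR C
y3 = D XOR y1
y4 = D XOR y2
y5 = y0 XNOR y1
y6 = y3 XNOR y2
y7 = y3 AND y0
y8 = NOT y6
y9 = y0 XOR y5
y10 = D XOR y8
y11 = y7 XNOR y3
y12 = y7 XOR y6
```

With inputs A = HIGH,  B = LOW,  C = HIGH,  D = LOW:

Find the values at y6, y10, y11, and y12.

y6 = HIGH, y10 = LOW, y11 = HIGH, y12 = HIGH

y0 = C XOR D = HIGH XOR LOW = HIGH
y1 = B XOR D = LOW XOR LOW = LOW
y2 = A XOR C = HIGH XOR HIGH = LOW
y3 = D XOR y1 = LOW XOR LOW = LOW
y6 = y3 XNOR y2 = LOW XNOR LOW = HIGH
y7 = y3 AND y0 = LOW AND HIGH = LOW
y8 = NOT y6 = NOT HIGH = LOW
y10 = D XOR y8 = LOW XOR LOW = LOW
y11 = y7 XNOR y3 = LOW XNOR LOW = HIGH
y12 = y7 XOR y6 = LOW XOR HIGH = HIGH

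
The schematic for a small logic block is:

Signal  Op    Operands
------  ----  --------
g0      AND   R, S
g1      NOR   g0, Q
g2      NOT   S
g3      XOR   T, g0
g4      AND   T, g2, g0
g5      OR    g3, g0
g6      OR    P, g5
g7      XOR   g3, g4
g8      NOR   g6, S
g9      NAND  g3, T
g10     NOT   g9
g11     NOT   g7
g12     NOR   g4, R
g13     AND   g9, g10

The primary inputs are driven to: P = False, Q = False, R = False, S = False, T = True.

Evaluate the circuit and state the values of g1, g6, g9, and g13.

g1 = True  g6 = True  g9 = False  g13 = False

g0 = R AND S = False AND False = False
g1 = g0 NOR Q = False NOR False = True
g3 = T XOR g0 = True XOR False = True
g5 = g3 OR g0 = True OR False = True
g6 = P OR g5 = False OR True = True
g9 = g3 NAND T = True NAND True = False
g10 = NOT g9 = NOT False = True
g13 = g9 AND g10 = False AND True = False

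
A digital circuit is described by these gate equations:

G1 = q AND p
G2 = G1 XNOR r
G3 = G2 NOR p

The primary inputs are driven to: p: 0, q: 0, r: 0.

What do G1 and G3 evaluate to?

G1 = 0  G3 = 0

G1 = q AND p = 0 AND 0 = 0
G2 = G1 XNOR r = 0 XNOR 0 = 1
G3 = G2 NOR p = 1 NOR 0 = 0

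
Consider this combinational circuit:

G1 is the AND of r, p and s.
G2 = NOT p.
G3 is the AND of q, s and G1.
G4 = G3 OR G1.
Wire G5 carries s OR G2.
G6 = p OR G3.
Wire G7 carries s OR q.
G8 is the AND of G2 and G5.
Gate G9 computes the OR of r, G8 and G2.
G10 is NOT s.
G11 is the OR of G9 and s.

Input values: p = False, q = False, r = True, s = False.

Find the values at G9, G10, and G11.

G2 = NOT p = NOT False = True
G5 = s OR G2 = False OR True = True
G8 = G2 AND G5 = True AND True = True
G9 = r OR G8 OR G2 = True OR True OR True = True
G10 = NOT s = NOT False = True
G11 = G9 OR s = True OR False = True

G9 = True, G10 = True, G11 = True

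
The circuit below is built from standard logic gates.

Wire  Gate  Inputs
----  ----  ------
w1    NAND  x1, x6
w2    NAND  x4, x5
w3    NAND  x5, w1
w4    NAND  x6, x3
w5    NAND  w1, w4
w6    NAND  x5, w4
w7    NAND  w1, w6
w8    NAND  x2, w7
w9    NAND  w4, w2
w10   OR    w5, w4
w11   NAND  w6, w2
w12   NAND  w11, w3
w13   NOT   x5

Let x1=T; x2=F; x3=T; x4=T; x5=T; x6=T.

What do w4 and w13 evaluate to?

w4 = x6 NAND x3 = T NAND T = F
w13 = NOT x5 = NOT T = F

w4 = F, w13 = F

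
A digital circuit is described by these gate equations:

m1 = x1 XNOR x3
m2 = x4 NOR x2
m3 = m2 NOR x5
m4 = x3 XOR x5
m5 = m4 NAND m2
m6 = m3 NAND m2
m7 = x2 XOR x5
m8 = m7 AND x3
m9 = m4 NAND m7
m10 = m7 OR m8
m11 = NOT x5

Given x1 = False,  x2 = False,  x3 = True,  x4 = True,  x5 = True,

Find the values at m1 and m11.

m1 = False  m11 = False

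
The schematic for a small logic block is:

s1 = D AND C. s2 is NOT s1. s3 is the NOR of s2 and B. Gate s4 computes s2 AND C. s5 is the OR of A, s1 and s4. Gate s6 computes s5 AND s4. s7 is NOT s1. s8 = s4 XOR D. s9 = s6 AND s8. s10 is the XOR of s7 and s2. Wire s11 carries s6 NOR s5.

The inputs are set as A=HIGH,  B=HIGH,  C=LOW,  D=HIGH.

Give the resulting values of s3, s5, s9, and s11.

s1 = D AND C = HIGH AND LOW = LOW
s2 = NOT s1 = NOT LOW = HIGH
s3 = s2 NOR B = HIGH NOR HIGH = LOW
s4 = s2 AND C = HIGH AND LOW = LOW
s5 = A OR s1 OR s4 = HIGH OR LOW OR LOW = HIGH
s6 = s5 AND s4 = HIGH AND LOW = LOW
s8 = s4 XOR D = LOW XOR HIGH = HIGH
s9 = s6 AND s8 = LOW AND HIGH = LOW
s11 = s6 NOR s5 = LOW NOR HIGH = LOW

s3 = LOW, s5 = HIGH, s9 = LOW, s11 = LOW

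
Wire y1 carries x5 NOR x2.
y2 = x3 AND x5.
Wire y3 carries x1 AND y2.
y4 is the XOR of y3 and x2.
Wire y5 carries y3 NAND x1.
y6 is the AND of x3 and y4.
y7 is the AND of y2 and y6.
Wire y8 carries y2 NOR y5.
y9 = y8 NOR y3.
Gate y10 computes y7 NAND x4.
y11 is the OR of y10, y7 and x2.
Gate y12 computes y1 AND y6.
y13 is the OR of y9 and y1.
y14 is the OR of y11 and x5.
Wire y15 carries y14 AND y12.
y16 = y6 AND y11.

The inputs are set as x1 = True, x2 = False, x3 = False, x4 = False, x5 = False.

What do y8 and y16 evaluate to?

y8 = False, y16 = False

y2 = x3 AND x5 = False AND False = False
y3 = x1 AND y2 = True AND False = False
y4 = y3 XOR x2 = False XOR False = False
y5 = y3 NAND x1 = False NAND True = True
y6 = x3 AND y4 = False AND False = False
y7 = y2 AND y6 = False AND False = False
y8 = y2 NOR y5 = False NOR True = False
y10 = y7 NAND x4 = False NAND False = True
y11 = y10 OR y7 OR x2 = True OR False OR False = True
y16 = y6 AND y11 = False AND True = False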